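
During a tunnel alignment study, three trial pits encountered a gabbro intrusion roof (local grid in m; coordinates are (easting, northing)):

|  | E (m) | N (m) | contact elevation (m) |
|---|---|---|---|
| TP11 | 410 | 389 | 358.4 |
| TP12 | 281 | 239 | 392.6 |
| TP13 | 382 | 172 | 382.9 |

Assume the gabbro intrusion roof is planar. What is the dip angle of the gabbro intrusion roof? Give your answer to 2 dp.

Let the plane be z = a·E + b·N + c.
TP12−TP11: −129a − 150b = 34.2;  TP13−TP11: −28a − 217b = 24.5.
Solving gives a = −0.15746, b = −0.09259.
Gradient magnitude |∇z| = √(a² + b²) = √(0.02479 + 0.00857) = 0.18266.
True dip = arctan(0.18266) = 10.35°, dipping toward ENE (azimuth ≈ 060°).

10.35°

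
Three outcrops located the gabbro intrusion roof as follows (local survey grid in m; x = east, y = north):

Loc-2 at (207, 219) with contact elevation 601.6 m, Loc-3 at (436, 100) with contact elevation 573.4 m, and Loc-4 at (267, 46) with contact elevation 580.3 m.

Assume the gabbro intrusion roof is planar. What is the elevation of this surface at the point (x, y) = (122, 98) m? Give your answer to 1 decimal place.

Let the plane be z = a·x + b·y + c.
Loc-3−Loc-2: 229a − 119b = −28.2;  Loc-4−Loc-2: 60a − 173b = −21.3.
Solving gives a = −0.07217, b = 0.09809.
Then c = 601.6 − a·207 − b·219 = 595.06.
At (122, 98): z = −8.8 + 9.6 + 595.06 = 595.9 m.

595.9 m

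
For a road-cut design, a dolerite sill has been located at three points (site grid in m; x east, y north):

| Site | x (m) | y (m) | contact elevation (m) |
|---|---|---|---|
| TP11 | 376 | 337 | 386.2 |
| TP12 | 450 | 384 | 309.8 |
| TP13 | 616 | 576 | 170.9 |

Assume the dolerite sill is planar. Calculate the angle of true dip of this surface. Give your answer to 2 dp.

52.96°

Let the plane be z = a·x + b·y + c.
TP12−TP11: 74a + 47b = −76.4;  TP13−TP11: 240a + 239b = −215.3.
Solving gives a = −1.27076, b = 0.37524.
Gradient magnitude |∇z| = √(a² + b²) = √(1.61484 + 0.14081) = 1.32501.
True dip = arctan(1.32501) = 52.96°, dipping toward ESE (azimuth ≈ 106°).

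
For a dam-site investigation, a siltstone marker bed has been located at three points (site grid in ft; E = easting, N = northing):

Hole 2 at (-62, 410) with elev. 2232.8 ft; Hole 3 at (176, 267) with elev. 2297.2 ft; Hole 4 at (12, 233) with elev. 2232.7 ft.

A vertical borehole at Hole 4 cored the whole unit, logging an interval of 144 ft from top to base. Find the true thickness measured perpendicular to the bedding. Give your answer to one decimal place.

Let the plane be z = a·E + b·N + c.
Hole 3−Hole 2: 238a − 143b = 64.4;  Hole 4−Hole 2: 74a − 177b = −0.1.
Solving gives a = 0.36182, b = 0.15183.
|∇z| = √(a²+b²) = 0.39238, so dip δ = arctan(0.39238) = 21.42°.
True thickness = vertical thickness × cos δ = 144 × cos 21.42° = 134.0 ft.

134.0 ft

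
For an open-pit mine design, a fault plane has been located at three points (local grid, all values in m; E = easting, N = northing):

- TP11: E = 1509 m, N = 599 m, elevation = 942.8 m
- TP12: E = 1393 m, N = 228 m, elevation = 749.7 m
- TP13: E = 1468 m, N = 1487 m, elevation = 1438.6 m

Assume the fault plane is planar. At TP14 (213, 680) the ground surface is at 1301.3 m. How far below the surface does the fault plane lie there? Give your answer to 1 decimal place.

177.0 m

Two edge vectors: TP11→TP12 = (-116, -371, -193.1), TP11→TP13 = (-41, 888, 495.8).
Normal n = (TP11→TP12) × (TP11→TP13) = (-12469, 65429.9, -118219).
So ∂z/∂E = −n_x/n_z = −0.105474 and ∂z/∂N = −n_y/n_z = 0.553463.
Intercept c from TP11: 942.8 + 159.16 − 331.52 = 770.44.
At (213, 680): z_contact = −22.47 + 376.36 + 770.44 = 1124.32 m.
Depth below ground = 1301.3 − 1124.32 = 177.0 m.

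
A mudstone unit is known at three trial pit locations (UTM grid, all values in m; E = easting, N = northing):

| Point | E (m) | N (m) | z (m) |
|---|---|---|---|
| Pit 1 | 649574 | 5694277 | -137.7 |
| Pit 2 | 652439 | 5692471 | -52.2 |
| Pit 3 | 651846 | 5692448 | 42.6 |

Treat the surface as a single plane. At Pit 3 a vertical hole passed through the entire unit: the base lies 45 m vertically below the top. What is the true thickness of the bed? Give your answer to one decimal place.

42.9 m

Let the plane be z = a·E + b·N + c.
Pit 2−Pit 1: 2865a − 1806b = 85.5;  Pit 3−Pit 1: 2272a − 1829b = 180.3.
Solving gives a = −0.14887, b = −0.28350.
|∇z| = √(a²+b²) = 0.32021, so dip δ = arctan(0.32021) = 17.76°.
True thickness = vertical thickness × cos δ = 45 × cos 17.76° = 42.9 m.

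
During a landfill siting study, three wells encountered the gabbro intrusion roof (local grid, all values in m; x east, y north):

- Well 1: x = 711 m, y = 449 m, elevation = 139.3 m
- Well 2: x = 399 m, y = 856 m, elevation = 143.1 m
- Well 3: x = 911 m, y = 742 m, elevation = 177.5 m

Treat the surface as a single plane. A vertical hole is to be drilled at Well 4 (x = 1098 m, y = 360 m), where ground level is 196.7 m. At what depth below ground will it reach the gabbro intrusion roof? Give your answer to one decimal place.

31.6 m

Two edge vectors: Well 1→Well 2 = (-312, 407, 3.8), Well 1→Well 3 = (200, 293, 38.2).
Normal n = (Well 1→Well 2) × (Well 1→Well 3) = (14434, 12678.4, -172816).
So ∂z/∂x = −n_x/n_z = 0.083522 and ∂z/∂y = −n_y/n_z = 0.073364.
Intercept c from Well 1: 139.3 − 59.38 − 32.94 = 46.98.
At (1098, 360): z_contact = 91.71 + 26.41 + 46.98 = 165.09 m.
Depth below ground = 196.7 − 165.09 = 31.6 m.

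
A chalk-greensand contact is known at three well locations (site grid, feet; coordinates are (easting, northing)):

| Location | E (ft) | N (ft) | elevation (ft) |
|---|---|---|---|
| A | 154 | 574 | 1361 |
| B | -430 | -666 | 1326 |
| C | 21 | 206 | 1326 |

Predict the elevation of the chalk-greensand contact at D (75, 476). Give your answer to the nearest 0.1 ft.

Two edge vectors: A→B = (-584, -1240, -35), A→C = (-133, -368, -35).
Normal n = (A→B) × (A→C) = (30520, -15785, 49992).
So ∂z/∂E = −n_x/n_z = −0.61050 and ∂z/∂N = −n_y/n_z = 0.31575.
Intercept c from A: 1361 + 94.02 − 181.24 = 1273.78.
At (75, 476): z = −45.8 + 150.3 + 1273.78 = 1378.3 ft.

1378.3 ft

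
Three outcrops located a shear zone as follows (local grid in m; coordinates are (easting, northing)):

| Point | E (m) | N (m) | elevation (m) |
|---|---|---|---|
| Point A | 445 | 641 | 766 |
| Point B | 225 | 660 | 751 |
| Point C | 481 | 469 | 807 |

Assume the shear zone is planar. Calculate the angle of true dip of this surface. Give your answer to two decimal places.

Let the plane be z = a·E + b·N + c.
Point B−Point A: −220a + 19b = −15;  Point C−Point A: 36a − 172b = 41.
Solving gives a = 0.04847, b = −0.22823.
Gradient magnitude |∇z| = √(a² + b²) = √(0.00235 + 0.05209) = 0.23332.
True dip = arctan(0.23332) = 13.13°, dipping toward NNW (azimuth ≈ 348°).

13.13°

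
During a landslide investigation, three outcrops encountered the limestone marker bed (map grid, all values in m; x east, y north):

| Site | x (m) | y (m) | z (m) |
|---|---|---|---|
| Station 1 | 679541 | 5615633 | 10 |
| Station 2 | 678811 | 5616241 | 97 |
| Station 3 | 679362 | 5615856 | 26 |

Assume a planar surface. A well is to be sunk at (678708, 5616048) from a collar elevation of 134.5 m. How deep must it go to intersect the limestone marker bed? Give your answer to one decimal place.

Let the plane be z = a·x + b·y + c.
Station 2−Station 1: −730a + 608b = 87;  Station 3−Station 1: −179a + 223b = 16.
Solving gives a = −0.179269061, b = −0.072148708.
Then c = 10 − a·679541 − b·5615633 = 526991.34.
At (678708, 5616048): z_contact = −121671.35 − 405190.61 + 526991.34 = 129.39 m.
Depth below ground = 134.5 − 129.39 = 5.1 m.

5.1 m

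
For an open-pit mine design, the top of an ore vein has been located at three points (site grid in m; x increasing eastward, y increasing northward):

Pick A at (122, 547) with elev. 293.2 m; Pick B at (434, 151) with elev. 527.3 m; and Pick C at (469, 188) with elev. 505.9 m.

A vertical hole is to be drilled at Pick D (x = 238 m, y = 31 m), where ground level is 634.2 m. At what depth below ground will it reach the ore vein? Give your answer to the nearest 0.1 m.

Let the plane be z = a·x + b·y + c.
Pick B−Pick A: 312a − 396b = 234.1;  Pick C−Pick A: 347a − 359b = 212.7.
Solving gives a = 0.00737, b = −0.58535.
Then c = 293.2 − a·122 − b·547 = 612.49.
At (238, 31): z_contact = 1.75 − 18.15 + 612.49 = 596.10 m.
Depth below ground = 634.2 − 596.10 = 38.1 m.

38.1 m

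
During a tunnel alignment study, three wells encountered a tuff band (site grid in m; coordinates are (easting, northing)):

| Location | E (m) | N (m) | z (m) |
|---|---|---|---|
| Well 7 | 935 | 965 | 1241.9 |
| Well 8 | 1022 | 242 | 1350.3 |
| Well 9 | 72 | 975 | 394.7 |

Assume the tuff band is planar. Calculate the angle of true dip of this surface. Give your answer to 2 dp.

44.47°

Let the plane be z = a·E + b·N + c.
Well 8−Well 7: 87a − 723b = 108.4;  Well 9−Well 7: −863a + 10b = −847.2.
Solving gives a = 0.98132, b = −0.03185.
Gradient magnitude |∇z| = √(a² + b²) = √(0.96299 + 0.00101) = 0.98184.
True dip = arctan(0.98184) = 44.47°, dipping toward W (azimuth ≈ 272°).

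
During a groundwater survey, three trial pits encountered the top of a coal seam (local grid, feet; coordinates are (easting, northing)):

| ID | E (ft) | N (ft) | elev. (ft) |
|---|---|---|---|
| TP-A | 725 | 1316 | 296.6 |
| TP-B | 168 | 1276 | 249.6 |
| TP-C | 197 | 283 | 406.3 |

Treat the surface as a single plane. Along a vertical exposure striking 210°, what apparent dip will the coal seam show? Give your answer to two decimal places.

Two edge vectors: TP-A→TP-B = (-557, -40, -47), TP-A→TP-C = (-528, -1033, 109.7).
Normal n = (TP-A→TP-B) × (TP-A→TP-C) = (-52939, 85918.9, 554261).
So ∂z/∂E = −n_x/n_z = 0.09551 and ∂z/∂N = −n_y/n_z = −0.15502.
Unit vector along 210° is (sin 210°, cos 210°) = (-0.5000, -0.8660).
Slope in that direction = a·(-0.5000) + b·(-0.8660) = 0.08649.
Apparent dip = arctan|0.08649| = 4.94° (true dip is 10.3°, so apparent ≤ true as expected).

4.94°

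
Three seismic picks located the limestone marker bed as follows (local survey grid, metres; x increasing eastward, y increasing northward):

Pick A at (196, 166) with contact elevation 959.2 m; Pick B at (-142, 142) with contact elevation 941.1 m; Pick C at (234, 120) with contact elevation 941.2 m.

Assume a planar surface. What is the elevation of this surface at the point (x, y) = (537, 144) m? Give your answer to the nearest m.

Let the plane be z = a·x + b·y + c.
Pick B−Pick A: −338a − 24b = −18.1;  Pick C−Pick A: 38a − 46b = −18.
Solving gives a = 0.02434, b = 0.41141.
Then c = 959.2 − a·196 − b·166 = 886.14.
At (537, 144): z = 13.1 + 59.2 + 886.14 = 958.4 m.

958 m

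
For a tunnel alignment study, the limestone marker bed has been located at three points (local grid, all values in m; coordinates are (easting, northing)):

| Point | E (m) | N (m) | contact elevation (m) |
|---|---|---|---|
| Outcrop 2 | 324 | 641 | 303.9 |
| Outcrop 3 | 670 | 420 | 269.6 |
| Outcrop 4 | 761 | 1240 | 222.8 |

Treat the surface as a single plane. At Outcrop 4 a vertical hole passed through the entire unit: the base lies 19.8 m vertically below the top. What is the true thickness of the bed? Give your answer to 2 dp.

Two edge vectors: Outcrop 2→Outcrop 3 = (346, -221, -34.3), Outcrop 2→Outcrop 4 = (437, 599, -81.1).
Normal n = (Outcrop 2→Outcrop 3) × (Outcrop 2→Outcrop 4) = (38468.8, 13071.5, 303831).
So ∂z/∂E = −n_x/n_z = −0.12661 and ∂z/∂N = −n_y/n_z = −0.04302.
|∇z| = √(a²+b²) = 0.13372, so dip δ = arctan(0.13372) = 7.62°.
True thickness = vertical thickness × cos δ = 19.8 × cos 7.62° = 19.63 m.

19.63 m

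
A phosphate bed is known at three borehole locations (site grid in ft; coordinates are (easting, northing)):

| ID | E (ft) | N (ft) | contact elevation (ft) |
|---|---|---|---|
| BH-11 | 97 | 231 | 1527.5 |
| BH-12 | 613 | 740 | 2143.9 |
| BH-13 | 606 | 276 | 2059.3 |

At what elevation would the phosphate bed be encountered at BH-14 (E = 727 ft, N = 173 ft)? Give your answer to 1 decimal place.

Let the plane be z = a·E + b·N + c.
BH-12−BH-11: 516a + 509b = 616.4;  BH-13−BH-11: 509a + 45b = 531.8.
Solving gives a = 1.03005, b = 0.16679.
Then c = 1527.5 − a·97 − b·231 = 1389.06.
At (727, 173): z = 748.8 + 28.9 + 1389.06 = 2166.8 ft.

2166.8 ft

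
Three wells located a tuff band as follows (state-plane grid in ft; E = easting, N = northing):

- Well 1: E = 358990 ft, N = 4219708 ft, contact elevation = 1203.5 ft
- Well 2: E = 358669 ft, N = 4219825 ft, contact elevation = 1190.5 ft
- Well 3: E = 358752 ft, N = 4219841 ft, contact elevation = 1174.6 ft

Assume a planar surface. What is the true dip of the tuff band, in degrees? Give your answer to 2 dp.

Let the plane be z = a·E + b·N + c.
Well 2−Well 1: −321a + 117b = −13;  Well 3−Well 1: −238a + 133b = −28.9.
Solving gives a = −0.11129, b = −0.41644.
Gradient magnitude |∇z| = √(a² + b²) = √(0.01239 + 0.17342) = 0.43105.
True dip = arctan(0.43105) = 23.32°, dipping toward NNE (azimuth ≈ 015°).

23.32°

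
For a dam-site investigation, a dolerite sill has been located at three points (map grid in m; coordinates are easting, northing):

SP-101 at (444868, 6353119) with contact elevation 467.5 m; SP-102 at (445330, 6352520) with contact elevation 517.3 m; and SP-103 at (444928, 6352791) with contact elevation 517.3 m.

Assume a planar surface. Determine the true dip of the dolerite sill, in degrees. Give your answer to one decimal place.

11.8°

Two edge vectors: SP-101→SP-102 = (462, -599, 49.8), SP-101→SP-103 = (60, -328, 49.8).
Normal n = (SP-101→SP-102) × (SP-101→SP-103) = (-13495.8, -20019.6, -115596).
So ∂z/∂easting = −n_x/n_z = −0.11675 and ∂z/∂northing = −n_y/n_z = −0.17319.
Gradient magnitude |∇z| = √(a² + b²) = √(0.01363 + 0.02999) = 0.20886.
True dip = arctan(0.20886) = 11.8°, dipping toward NE (azimuth ≈ 034°).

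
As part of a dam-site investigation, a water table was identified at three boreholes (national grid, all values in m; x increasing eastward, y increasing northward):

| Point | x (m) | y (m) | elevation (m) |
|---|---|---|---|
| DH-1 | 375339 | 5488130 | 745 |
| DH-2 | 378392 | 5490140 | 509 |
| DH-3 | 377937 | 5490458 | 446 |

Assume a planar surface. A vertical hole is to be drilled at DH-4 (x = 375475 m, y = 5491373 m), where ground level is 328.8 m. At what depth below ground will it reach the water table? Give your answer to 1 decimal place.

Two edge vectors: DH-1→DH-2 = (3053, 2010, -236), DH-1→DH-3 = (2598, 2328, -299).
Normal n = (DH-1→DH-2) × (DH-1→DH-3) = (-51582, 299719, 1885404).
So ∂z/∂x = −n_x/n_z = 0.027358593 and ∂z/∂y = −n_y/n_z = −0.158968051.
Intercept c from DH-1: 745 − 10268.75 + 872437.33 = 862913.59.
At (375475, 5491373): z_contact = 10272.47 − 872952.87 + 862913.59 = 233.19 m.
Depth below ground = 328.8 − 233.19 = 95.6 m.

95.6 m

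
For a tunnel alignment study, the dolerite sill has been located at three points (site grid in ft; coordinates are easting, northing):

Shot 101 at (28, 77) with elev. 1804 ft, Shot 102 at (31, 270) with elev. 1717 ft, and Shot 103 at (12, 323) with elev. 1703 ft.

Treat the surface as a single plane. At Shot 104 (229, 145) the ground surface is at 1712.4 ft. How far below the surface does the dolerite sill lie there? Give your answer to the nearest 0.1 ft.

Let the plane be z = a·easting + b·northing + c.
Shot 102−Shot 101: 3a + 193b = −87;  Shot 103−Shot 101: −16a + 246b = −101.
Solving gives a = −0.49895, b = −0.44302.
Then c = 1804 − a·28 − b·77 = 1852.08.
At (229, 145): z_contact = −114.26 − 64.24 + 1852.08 = 1673.58 ft.
Depth below ground = 1712.4 − 1673.58 = 38.8 ft.

38.8 ft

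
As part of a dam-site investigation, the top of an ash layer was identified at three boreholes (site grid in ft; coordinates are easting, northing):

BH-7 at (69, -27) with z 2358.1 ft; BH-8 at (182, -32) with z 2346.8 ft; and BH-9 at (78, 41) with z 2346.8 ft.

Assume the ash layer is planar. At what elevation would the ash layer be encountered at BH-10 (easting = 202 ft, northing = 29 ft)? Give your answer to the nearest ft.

2335 ft

Two edge vectors: BH-7→BH-8 = (113, -5, -11.3), BH-7→BH-9 = (9, 68, -11.3).
Normal n = (BH-7→BH-8) × (BH-7→BH-9) = (824.9, 1175.2, 7729).
So ∂z/∂easting = −n_x/n_z = −0.10673 and ∂z/∂northing = −n_y/n_z = −0.15205.
Intercept c from BH-7: 2358.1 + 7.36 − 4.11 = 2361.36.
At (202, 29): z = −21.6 − 4.4 + 2361.36 = 2335.4 ft.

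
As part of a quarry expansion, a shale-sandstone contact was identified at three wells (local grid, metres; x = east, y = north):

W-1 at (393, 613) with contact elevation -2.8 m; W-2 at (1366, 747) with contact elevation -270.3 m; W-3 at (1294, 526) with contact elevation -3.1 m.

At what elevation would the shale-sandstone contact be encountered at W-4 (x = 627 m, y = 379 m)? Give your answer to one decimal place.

Two edge vectors: W-1→W-2 = (973, 134, -267.5), W-1→W-3 = (901, -87, -0.3).
Normal n = (W-1→W-2) × (W-1→W-3) = (-23312.7, -240725.6, -205385).
So ∂z/∂x = −n_x/n_z = −0.113507 and ∂z/∂y = −n_y/n_z = −1.172070.
Intercept c from W-1: -2.8 + 44.61 + 718.48 = 760.29.
At (627, 379): z = −71.2 − 444.2 + 760.29 = 244.9 m.

244.9 m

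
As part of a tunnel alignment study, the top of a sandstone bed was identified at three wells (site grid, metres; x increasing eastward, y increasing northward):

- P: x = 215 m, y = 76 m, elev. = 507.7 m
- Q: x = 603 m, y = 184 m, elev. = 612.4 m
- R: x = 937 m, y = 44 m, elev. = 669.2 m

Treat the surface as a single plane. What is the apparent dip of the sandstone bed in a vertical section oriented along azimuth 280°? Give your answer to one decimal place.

11.4°

Two edge vectors: P→Q = (388, 108, 104.7), P→R = (722, -32, 161.5).
Normal n = (P→Q) × (P→R) = (20792.4, 12931.4, -90392).
So ∂z/∂x = −n_x/n_z = 0.23002 and ∂z/∂y = −n_y/n_z = 0.14306.
Unit vector along 280° is (sin 280°, cos 280°) = (-0.9848, 0.1736).
Slope in that direction = a·(-0.9848) + b·(0.1736) = −0.20169.
Apparent dip = arctan|0.20169| = 11.4° (true dip is 15.2°, so apparent ≤ true as expected).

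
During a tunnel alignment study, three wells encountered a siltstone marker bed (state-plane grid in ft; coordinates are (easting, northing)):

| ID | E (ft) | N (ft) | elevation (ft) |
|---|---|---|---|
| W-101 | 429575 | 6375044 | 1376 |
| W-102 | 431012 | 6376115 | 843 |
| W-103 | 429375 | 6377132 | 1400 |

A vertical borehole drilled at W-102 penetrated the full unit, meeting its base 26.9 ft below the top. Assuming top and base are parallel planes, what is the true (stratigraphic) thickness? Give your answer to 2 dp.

25.35 ft

Two edge vectors: W-101→W-102 = (1437, 1071, -533), W-101→W-103 = (-200, 2088, 24).
Normal n = (W-101→W-102) × (W-101→W-103) = (1138608, 72112, 3214656).
So ∂z/∂E = −n_x/n_z = −0.35419 and ∂z/∂N = −n_y/n_z = −0.02243.
|∇z| = √(a²+b²) = 0.35490, so dip δ = arctan(0.35490) = 19.54°.
True thickness = vertical thickness × cos δ = 26.9 × cos 19.54° = 25.35 ft.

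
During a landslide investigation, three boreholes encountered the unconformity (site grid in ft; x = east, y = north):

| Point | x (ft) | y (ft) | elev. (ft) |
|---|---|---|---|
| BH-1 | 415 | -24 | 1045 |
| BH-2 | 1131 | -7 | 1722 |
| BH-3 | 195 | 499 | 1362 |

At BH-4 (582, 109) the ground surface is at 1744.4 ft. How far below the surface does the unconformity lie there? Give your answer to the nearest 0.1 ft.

413.2 ft

Let the plane be z = a·x + b·y + c.
BH-2−BH-1: 716a + 17b = 677;  BH-3−BH-1: −220a + 523b = 317.
Solving gives a = 0.921932, b = 0.993929.
Then c = 1045 − a·415 − b·-24 = 686.25.
At (582, 109): z_contact = 536.56 + 108.34 + 686.25 = 1331.16 ft.
Depth below ground = 1744.4 − 1331.16 = 413.2 ft.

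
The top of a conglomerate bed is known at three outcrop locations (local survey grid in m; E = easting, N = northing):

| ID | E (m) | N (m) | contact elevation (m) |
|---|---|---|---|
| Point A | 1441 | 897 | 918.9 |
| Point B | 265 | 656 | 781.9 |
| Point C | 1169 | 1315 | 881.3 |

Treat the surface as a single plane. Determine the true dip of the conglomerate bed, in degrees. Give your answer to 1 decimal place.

Two edge vectors: Point A→Point B = (-1176, -241, -137), Point A→Point C = (-272, 418, -37.6).
Normal n = (Point A→Point B) × (Point A→Point C) = (66327.6, -6953.6, -557120).
So ∂z/∂E = −n_x/n_z = 0.11905 and ∂z/∂N = −n_y/n_z = −0.01248.
Gradient magnitude |∇z| = √(a² + b²) = √(0.01417 + 0.00016) = 0.11971.
True dip = arctan(0.11971) = 6.8°, dipping toward W (azimuth ≈ 276°).

6.8°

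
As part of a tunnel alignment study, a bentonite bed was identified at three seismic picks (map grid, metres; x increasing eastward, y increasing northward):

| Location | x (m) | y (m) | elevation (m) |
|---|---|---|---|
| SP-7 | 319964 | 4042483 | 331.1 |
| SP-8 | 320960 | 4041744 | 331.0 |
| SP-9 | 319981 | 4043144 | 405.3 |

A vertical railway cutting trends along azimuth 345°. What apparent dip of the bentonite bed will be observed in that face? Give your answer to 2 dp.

4.87°

Two edge vectors: SP-7→SP-8 = (996, -739, -0.1), SP-7→SP-9 = (17, 661, 74.2).
Normal n = (SP-7→SP-8) × (SP-7→SP-9) = (-54767.7, -73904.9, 670919).
So ∂z/∂x = −n_x/n_z = 0.08163 and ∂z/∂y = −n_y/n_z = 0.11015.
Unit vector along 345° is (sin 345°, cos 345°) = (-0.2588, 0.9659).
Slope in that direction = a·(-0.2588) + b·(0.9659) = 0.08527.
Apparent dip = arctan|0.08527| = 4.87° (true dip is 7.8°, so apparent ≤ true as expected).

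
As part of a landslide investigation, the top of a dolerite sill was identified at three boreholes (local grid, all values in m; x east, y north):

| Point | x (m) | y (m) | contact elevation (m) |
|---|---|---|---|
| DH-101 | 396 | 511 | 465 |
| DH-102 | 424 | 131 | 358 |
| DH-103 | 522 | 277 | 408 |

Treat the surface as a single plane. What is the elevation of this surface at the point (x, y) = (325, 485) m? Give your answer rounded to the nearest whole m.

452 m

Let the plane be z = a·x + b·y + c.
DH-102−DH-101: 28a − 380b = −107;  DH-103−DH-101: 126a − 234b = −57.
Solving gives a = 0.08174, b = 0.28760.
Then c = 465 − a·396 − b·511 = 285.67.
At (325, 485): z = 26.6 + 139.5 + 285.67 = 451.7 m.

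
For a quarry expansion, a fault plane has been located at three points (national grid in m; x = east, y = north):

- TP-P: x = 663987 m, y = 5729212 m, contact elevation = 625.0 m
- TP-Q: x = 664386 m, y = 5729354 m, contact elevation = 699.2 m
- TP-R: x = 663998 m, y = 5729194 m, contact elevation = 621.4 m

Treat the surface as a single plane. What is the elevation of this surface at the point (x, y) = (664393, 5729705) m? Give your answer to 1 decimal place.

Two edge vectors: TP-P→TP-Q = (399, 142, 74.2), TP-P→TP-R = (11, -18, -3.6).
Normal n = (TP-P→TP-Q) × (TP-P→TP-R) = (824.4, 2252.6, -8744).
So ∂z/∂x = −n_x/n_z = 0.094281793 and ∂z/∂y = −n_y/n_z = 0.257616651.
Intercept c from TP-P: 625 − 62601.89 − 1475940.41 = −1537917.30.
At (664393, 5729705): z = 62640.2 + 1476067.4 − 1537917.30 = 790.3 m.

790.3 m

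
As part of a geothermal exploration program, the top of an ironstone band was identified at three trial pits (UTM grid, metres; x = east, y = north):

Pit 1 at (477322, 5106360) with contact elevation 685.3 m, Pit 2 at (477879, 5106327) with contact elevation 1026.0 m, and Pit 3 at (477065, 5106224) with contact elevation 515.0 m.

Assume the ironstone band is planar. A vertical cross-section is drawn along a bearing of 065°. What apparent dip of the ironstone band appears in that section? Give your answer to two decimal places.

Let the plane be z = a·x + b·y + c.
Pit 2−Pit 1: 557a − 33b = 340.7;  Pit 3−Pit 1: −257a − 136b = −170.3.
Solving gives a = 0.61680, b = 0.08663.
Unit vector along 065° is (sin 65°, cos 65°) = (0.9063, 0.4226).
Slope in that direction = a·(0.9063) + b·(0.4226) = 0.59562.
Apparent dip = arctan|0.59562| = 30.78° (true dip is 31.9°, so apparent ≤ true as expected).

30.78°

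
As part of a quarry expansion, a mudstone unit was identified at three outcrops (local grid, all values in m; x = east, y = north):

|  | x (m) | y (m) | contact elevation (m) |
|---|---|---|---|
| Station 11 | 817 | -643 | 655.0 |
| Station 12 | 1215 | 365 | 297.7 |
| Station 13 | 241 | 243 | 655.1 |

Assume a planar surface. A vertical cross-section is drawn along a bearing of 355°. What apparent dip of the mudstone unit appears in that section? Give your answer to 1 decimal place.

10.8°

Two edge vectors: Station 11→Station 12 = (398, 1008, -357.3), Station 11→Station 13 = (-576, 886, 0.1).
Normal n = (Station 11→Station 12) × (Station 11→Station 13) = (316668.6, 205765, 933236).
So ∂z/∂x = −n_x/n_z = −0.33932 and ∂z/∂y = −n_y/n_z = −0.22049.
Unit vector along 355° is (sin 355°, cos 355°) = (-0.0872, 0.9962).
Slope in that direction = a·(-0.0872) + b·(0.9962) = −0.19007.
Apparent dip = arctan|0.19007| = 10.8° (true dip is 22.0°, so apparent ≤ true as expected).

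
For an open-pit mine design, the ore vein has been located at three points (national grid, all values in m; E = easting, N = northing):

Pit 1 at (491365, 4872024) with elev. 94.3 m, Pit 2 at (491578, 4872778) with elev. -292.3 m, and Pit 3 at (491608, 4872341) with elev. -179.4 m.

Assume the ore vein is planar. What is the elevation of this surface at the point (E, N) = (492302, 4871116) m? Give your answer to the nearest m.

Let the plane be z = a·E + b·N + c.
Pit 2−Pit 1: 213a + 754b = −386.6;  Pit 3−Pit 1: 243a + 317b = −273.7.
Solving gives a = −0.72443281, b = −0.30808463.
Then c = 94.3 − a·491365 − b·4872024 = 1857050.95.
At (492302, 4871116): z = −356639.7 − 1500716.0 + 1857050.95 = -304.8 m.

-305 m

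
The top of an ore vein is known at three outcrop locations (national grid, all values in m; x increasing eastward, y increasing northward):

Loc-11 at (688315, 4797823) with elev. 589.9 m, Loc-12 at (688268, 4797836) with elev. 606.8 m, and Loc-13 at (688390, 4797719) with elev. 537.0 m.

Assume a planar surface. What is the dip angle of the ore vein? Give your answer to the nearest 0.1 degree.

22.5°

Let the plane be z = a·x + b·y + c.
Loc-12−Loc-11: −47a + 13b = 16.9;  Loc-13−Loc-11: 75a − 104b = −52.9.
Solving gives a = −0.27342, b = 0.31147.
Gradient magnitude |∇z| = √(a² + b²) = √(0.07476 + 0.09702) = 0.41446.
True dip = arctan(0.41446) = 22.5°, dipping toward SE (azimuth ≈ 139°).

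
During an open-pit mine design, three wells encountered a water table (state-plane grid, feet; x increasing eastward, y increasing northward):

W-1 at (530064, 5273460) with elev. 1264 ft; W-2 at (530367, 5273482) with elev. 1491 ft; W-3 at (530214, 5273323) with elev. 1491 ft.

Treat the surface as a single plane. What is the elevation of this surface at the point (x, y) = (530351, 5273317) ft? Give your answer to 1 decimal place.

Two edge vectors: W-1→W-2 = (303, 22, 227), W-1→W-3 = (150, -137, 227).
Normal n = (W-1→W-2) × (W-1→W-3) = (36093, -34731, -44811).
So ∂z/∂x = −n_x/n_z = 0.805449555 and ∂z/∂y = −n_y/n_z = −0.775055232.
Intercept c from W-1: 1264 − 426939.81 + 4087222.76 = 3661546.95.
At (530351, 5273317): z = 427171.0 − 4087111.9 + 3661546.95 = 1606.0 ft.

1606.0 ft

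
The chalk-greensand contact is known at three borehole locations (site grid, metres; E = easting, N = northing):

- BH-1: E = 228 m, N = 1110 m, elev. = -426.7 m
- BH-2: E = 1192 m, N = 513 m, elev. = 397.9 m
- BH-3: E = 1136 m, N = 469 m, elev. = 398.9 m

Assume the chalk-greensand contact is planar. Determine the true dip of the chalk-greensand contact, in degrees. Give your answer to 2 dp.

37.94°

Let the plane be z = a·E + b·N + c.
BH-2−BH-1: 964a − 597b = 824.6;  BH-3−BH-1: 908a − 641b = 825.6.
Solving gives a = 0.47049, b = −0.62153.
Gradient magnitude |∇z| = √(a² + b²) = √(0.22136 + 0.38630) = 0.77952.
True dip = arctan(0.77952) = 37.94°, dipping toward NW (azimuth ≈ 323°).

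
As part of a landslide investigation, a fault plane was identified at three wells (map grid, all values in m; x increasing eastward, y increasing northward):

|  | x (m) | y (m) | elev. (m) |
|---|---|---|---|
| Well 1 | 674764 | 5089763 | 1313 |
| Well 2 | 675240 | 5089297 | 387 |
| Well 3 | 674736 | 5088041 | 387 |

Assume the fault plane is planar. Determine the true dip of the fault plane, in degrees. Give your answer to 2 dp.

56.40°

Two edge vectors: Well 1→Well 2 = (476, -466, -926), Well 1→Well 3 = (-28, -1722, -926).
Normal n = (Well 1→Well 2) × (Well 1→Well 3) = (-1163056, 466704, -832720).
So ∂z/∂x = −n_x/n_z = −1.39670 and ∂z/∂y = −n_y/n_z = 0.56046.
Gradient magnitude |∇z| = √(a² + b²) = √(1.95076 + 0.31411) = 1.50495.
True dip = arctan(1.50495) = 56.40°, dipping toward ESE (azimuth ≈ 112°).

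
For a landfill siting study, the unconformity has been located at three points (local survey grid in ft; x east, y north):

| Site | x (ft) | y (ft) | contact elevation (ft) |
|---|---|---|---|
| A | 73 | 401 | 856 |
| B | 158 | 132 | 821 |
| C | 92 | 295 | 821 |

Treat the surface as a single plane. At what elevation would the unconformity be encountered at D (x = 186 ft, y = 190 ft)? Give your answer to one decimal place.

Two edge vectors: A→B = (85, -269, -35), A→C = (19, -106, -35).
Normal n = (A→B) × (A→C) = (5705, 2310, -3899).
So ∂z/∂x = −n_x/n_z = 1.46320 and ∂z/∂y = −n_y/n_z = 0.59246.
Intercept c from A: 856 − 106.81 − 237.58 = 511.61.
At (186, 190): z = 272.2 + 112.6 + 511.61 = 896.3 ft.

896.3 ft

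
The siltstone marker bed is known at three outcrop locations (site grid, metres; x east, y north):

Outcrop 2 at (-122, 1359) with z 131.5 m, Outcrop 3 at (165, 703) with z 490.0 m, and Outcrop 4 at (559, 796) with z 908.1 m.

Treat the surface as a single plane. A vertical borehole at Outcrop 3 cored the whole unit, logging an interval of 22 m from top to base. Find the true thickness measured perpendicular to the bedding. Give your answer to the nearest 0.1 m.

14.9 m

Let the plane be z = a·x + b·y + c.
Outcrop 3−Outcrop 2: 287a − 656b = 358.5;  Outcrop 4−Outcrop 2: 681a − 563b = 776.6.
Solving gives a = 1.07876, b = −0.07454.
|∇z| = √(a²+b²) = 1.08133, so dip δ = arctan(1.08133) = 47.24°.
True thickness = vertical thickness × cos δ = 22 × cos 47.24° = 14.9 m.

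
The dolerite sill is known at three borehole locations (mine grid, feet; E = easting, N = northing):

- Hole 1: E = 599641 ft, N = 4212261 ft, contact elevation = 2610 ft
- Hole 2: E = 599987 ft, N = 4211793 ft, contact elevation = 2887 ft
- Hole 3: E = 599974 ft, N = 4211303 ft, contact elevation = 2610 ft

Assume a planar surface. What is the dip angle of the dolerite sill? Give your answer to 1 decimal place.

Two edge vectors: Hole 1→Hole 2 = (346, -468, 277), Hole 1→Hole 3 = (333, -958, 0).
Normal n = (Hole 1→Hole 2) × (Hole 1→Hole 3) = (265366, 92241, -175624).
So ∂z/∂E = −n_x/n_z = 1.51099 and ∂z/∂N = −n_y/n_z = 0.52522.
Gradient magnitude |∇z| = √(a² + b²) = √(2.28309 + 0.27585) = 1.59967.
True dip = arctan(1.59967) = 58.0°, dipping toward WSW (azimuth ≈ 251°).

58.0°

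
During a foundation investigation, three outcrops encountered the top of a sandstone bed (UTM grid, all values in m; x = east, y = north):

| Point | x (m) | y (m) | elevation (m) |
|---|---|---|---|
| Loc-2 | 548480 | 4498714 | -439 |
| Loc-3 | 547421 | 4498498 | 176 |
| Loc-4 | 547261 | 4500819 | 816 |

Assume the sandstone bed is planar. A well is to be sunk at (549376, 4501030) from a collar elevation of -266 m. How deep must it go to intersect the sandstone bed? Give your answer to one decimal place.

Let the plane be z = a·x + b·y + c.
Loc-3−Loc-2: −1059a − 216b = 615;  Loc-4−Loc-2: −1219a + 2105b = 1255.
Solving gives a = −0.628146691, b = 0.232441417.
Then c = -439 − a·548480 − b·4498714 = −701600.56.
At (549376, 4501030): z_contact = −345088.72 + 1046225.79 − 701600.56 = -463.49 m.
Depth below ground = -266 − (-463.49) = 197.5 m.

197.5 m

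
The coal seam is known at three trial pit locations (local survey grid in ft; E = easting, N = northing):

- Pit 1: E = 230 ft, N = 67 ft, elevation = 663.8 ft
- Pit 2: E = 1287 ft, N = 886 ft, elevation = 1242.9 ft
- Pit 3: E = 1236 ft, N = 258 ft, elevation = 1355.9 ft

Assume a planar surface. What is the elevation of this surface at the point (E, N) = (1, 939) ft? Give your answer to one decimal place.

287.0 ft

Two edge vectors: Pit 1→Pit 2 = (1057, 819, 579.1), Pit 1→Pit 3 = (1006, 191, 692.1).
Normal n = (Pit 1→Pit 2) × (Pit 1→Pit 3) = (456221.8, -148975.1, -622027).
So ∂z/∂E = −n_x/n_z = 0.733444 and ∂z/∂N = −n_y/n_z = −0.239499.
Intercept c from Pit 1: 663.8 − 168.69 + 16.05 = 511.15.
At (1, 939): z = 0.7 − 224.9 + 511.15 = 287.0 ft.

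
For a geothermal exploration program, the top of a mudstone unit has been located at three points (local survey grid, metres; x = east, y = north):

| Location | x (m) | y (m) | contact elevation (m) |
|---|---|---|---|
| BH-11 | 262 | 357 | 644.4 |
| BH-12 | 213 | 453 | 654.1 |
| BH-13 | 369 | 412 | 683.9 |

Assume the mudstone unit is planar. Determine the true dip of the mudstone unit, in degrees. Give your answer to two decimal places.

Let the plane be z = a·x + b·y + c.
BH-12−BH-11: −49a + 96b = 9.7;  BH-13−BH-11: 107a + 55b = 39.5.
Solving gives a = 0.25129, b = 0.22931.
Gradient magnitude |∇z| = √(a² + b²) = √(0.06315 + 0.05258) = 0.34019.
True dip = arctan(0.34019) = 18.79°, dipping toward SW (azimuth ≈ 228°).

18.79°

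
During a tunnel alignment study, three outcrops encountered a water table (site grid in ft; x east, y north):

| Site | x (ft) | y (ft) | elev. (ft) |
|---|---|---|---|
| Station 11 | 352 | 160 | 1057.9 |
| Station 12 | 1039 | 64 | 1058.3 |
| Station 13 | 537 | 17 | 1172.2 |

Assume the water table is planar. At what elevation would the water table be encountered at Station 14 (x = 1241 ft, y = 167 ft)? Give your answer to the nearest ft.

931 ft

Let the plane be z = a·x + b·y + c.
Station 12−Station 11: 687a − 96b = 0.4;  Station 13−Station 11: 185a − 143b = 114.3.
Solving gives a = −0.13563, b = −0.97477.
Then c = 1057.9 − a·352 − b·160 = 1261.60.
At (1241, 167): z = −168.3 − 162.8 + 1261.60 = 930.5 ft.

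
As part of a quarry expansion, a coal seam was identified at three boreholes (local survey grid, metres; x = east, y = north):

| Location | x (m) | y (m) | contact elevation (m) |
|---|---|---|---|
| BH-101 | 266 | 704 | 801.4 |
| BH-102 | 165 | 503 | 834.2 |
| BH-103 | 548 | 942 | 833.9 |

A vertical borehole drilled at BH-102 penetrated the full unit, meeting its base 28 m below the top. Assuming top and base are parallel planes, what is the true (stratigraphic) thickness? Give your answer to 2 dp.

Let the plane be z = a·x + b·y + c.
BH-102−BH-101: −101a − 201b = 32.8;  BH-103−BH-101: 282a + 238b = 32.5.
Solving gives a = 0.43925, b = −0.38390.
|∇z| = √(a²+b²) = 0.58337, so dip δ = arctan(0.58337) = 30.26°.
True thickness = vertical thickness × cos δ = 28 × cos 30.26° = 24.19 m.

24.19 m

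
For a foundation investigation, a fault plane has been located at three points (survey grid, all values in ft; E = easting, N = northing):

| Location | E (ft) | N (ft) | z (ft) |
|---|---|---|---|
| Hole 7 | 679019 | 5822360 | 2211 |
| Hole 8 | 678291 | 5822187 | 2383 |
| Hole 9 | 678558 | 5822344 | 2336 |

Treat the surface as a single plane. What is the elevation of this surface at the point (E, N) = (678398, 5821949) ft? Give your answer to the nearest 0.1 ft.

Let the plane be z = a·E + b·N + c.
Hole 8−Hole 7: −728a − 173b = 172;  Hole 9−Hole 7: −461a − 16b = 125.
Solving gives a = −0.277116218, b = 0.171911020.
Then c = 2211 − a·679019 − b·5822360 = −810549.67.
At (678398, 5821949): z = −187995.1 + 1000857.2 − 810549.67 = 2312.4 ft.

2312.4 ft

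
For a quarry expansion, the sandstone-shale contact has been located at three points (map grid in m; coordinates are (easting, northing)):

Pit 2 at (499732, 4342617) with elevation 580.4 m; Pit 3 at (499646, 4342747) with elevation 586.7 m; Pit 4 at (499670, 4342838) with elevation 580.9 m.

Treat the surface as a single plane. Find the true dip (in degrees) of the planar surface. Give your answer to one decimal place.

Let the plane be z = a·E + b·N + c.
Pit 3−Pit 2: −86a + 130b = 6.3;  Pit 4−Pit 2: −62a + 221b = 0.5.
Solving gives a = −0.12126, b = −0.03176.
Gradient magnitude |∇z| = √(a² + b²) = √(0.01470 + 0.00101) = 0.12535.
True dip = arctan(0.12535) = 7.1°, dipping toward ENE (azimuth ≈ 075°).

7.1°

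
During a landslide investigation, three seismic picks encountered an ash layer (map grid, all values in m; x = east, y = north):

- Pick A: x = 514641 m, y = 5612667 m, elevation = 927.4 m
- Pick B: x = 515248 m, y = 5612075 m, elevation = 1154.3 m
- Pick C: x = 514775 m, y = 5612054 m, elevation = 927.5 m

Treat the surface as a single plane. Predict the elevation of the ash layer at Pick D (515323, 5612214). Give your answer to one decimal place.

Two edge vectors: Pick A→Pick B = (607, -592, 226.9), Pick A→Pick C = (134, -613, 0.1).
Normal n = (Pick A→Pick B) × (Pick A→Pick C) = (139030.5, 30343.9, -292763).
So ∂z/∂x = −n_x/n_z = 0.474890953 and ∂z/∂y = −n_y/n_z = 0.103646636.
Intercept c from Pick A: 927.4 − 244398.35 − 581734.05 = −825205.01.
At (515323, 5612214): z = 244722.2 + 581687.1 − 825205.01 = 1204.3 m.

1204.3 m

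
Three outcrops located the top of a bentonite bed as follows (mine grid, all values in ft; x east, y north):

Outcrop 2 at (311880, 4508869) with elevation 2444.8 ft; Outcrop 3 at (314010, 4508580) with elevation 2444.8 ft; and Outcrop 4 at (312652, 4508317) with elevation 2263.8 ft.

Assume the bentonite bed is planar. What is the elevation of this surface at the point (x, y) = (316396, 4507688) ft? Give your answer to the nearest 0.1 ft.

Two edge vectors: Outcrop 2→Outcrop 3 = (2130, -289, 0), Outcrop 2→Outcrop 4 = (772, -552, -181).
Normal n = (Outcrop 2→Outcrop 3) × (Outcrop 2→Outcrop 4) = (52309, 385530, -952652).
So ∂z/∂x = −n_x/n_z = 0.054908823 and ∂z/∂y = −n_y/n_z = 0.404691325.
Intercept c from Outcrop 2: 2444.8 − 17124.96 − 1824700.17 = −1839380.33.
At (316396, 4507688): z = 17372.9 + 1824222.2 − 1839380.33 = 2214.8 ft.

2214.8 ft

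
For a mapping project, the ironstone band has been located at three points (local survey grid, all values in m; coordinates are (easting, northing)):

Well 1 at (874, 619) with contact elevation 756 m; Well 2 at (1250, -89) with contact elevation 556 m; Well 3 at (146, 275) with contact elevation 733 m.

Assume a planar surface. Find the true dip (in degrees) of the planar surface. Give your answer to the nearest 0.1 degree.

Two edge vectors: Well 1→Well 2 = (376, -708, -200), Well 1→Well 3 = (-728, -344, -23).
Normal n = (Well 1→Well 2) × (Well 1→Well 3) = (-52516, 154248, -644768).
So ∂z/∂E = −n_x/n_z = −0.08145 and ∂z/∂N = −n_y/n_z = 0.23923.
Gradient magnitude |∇z| = √(a² + b²) = √(0.00663 + 0.05723) = 0.25272.
True dip = arctan(0.25272) = 14.2°, dipping toward SSE (azimuth ≈ 161°).

14.2°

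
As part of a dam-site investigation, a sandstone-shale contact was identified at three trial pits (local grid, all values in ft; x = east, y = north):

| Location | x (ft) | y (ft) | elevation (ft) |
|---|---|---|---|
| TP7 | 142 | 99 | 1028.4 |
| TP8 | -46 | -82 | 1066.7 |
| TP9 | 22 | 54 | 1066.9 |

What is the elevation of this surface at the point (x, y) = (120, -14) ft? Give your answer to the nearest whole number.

1015 ft

Two edge vectors: TP7→TP8 = (-188, -181, 38.3), TP7→TP9 = (-120, -45, 38.5).
Normal n = (TP7→TP8) × (TP7→TP9) = (-5245, 2642, -13260).
So ∂z/∂x = −n_x/n_z = −0.39555 and ∂z/∂y = −n_y/n_z = 0.19925.
Intercept c from TP7: 1028.4 + 56.17 − 19.73 = 1064.84.
At (120, -14): z = −47.5 − 2.8 + 1064.84 = 1014.6 ft.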